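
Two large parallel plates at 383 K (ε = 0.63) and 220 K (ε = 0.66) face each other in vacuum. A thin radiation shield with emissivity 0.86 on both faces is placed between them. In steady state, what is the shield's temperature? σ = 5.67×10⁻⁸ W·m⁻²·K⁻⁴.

In steady state the net flux on the hot side equals that on the cold side.
σ(T₁⁴−T_s⁴)/D₁ = σ(T_s⁴−T₂⁴)/D₂, with D₁ = 1/ε₁+1/ε_s−1 = 1.750, D₂ = 1/ε_s+1/ε₂−1 = 1.678.
Solve for T_s⁴: T_s⁴ = (D₂·T₁⁴ + D₁·T₂⁴)/(D₁+D₂) = 1.173×10¹⁰ K⁴.

T_s ≈ 329 K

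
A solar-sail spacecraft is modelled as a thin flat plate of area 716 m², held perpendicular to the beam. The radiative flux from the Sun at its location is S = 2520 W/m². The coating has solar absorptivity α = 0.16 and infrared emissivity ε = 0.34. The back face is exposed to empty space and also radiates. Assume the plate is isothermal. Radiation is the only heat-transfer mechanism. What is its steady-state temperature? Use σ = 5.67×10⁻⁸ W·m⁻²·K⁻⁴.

T ≈ 320 K

At equilibrium, absorbed power = emitted power.
Absorbing cross-section = A = 716.0 m²; emitting surface = 2A = 1432 m² (ratio 2).
αS·A_cross = εσ·A_surf·T⁴  ⇒  T⁴ = αS/(ε·2σ).
T⁴ = 0.160·2520/(0.34·2·5.67×10⁻⁸) = 1.046×10¹⁰ K⁴.
T = (1.046×10¹⁰)^(1/4).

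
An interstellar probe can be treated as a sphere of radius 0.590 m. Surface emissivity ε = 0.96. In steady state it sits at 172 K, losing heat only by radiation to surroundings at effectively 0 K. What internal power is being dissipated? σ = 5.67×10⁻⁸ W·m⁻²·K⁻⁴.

Steady state: P = εσA T⁴.
A = 4πr² = 4.374 m²; T⁴ = (172)⁴ = 8.752×10⁸ K⁴.
P = 0.96 × 5.67×10⁻⁸ × 4.374 × 8.752×10⁸.

P ≈ 208 W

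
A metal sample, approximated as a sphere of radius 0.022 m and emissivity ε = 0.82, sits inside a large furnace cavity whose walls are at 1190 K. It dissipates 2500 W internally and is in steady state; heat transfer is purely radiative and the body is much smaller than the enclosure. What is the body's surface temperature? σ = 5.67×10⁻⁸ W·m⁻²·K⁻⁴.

T ≈ 1810 K

For a small grey body in a large enclosure, net radiated power = εσA(T⁴ − T_w⁴).
Steady state: P = εσA(T⁴ − T_w⁴) with A = 4πr² = 0.006082 m².
T⁴ = P/(εσA) + T_w⁴ = 2500/(0.82·5.67×10⁻⁸·0.006082) + (1190)⁴
    = 8.841×10¹² + 2.005×10¹² = 1.085×10¹³ K⁴.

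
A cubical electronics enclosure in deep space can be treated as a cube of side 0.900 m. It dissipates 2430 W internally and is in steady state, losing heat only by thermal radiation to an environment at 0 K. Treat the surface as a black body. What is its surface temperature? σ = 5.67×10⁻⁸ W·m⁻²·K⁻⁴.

T ≈ 306 K

Steady state: internal power = radiated power, P = εσA T⁴.
Radiating area A = 6L² = 4.860 m².
T⁴ = P/(εσA) = 2430/(1.0·5.67×10⁻⁸·4.860) = 8.818×10⁹ K⁴.
T = (8.818×10⁹)^(1/4).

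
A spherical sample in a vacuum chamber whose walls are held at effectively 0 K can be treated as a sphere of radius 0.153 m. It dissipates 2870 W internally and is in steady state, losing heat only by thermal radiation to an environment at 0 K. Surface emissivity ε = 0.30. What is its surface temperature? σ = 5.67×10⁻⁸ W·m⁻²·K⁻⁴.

Steady state: internal power = radiated power, P = εσA T⁴.
Radiating area A = 4πr² = 0.2942 m².
T⁴ = P/(εσA) = 2870/(0.30·5.67×10⁻⁸·0.2942) = 5.736×10¹¹ K⁴.
T = (5.736×10¹¹)^(1/4).

T ≈ 870 K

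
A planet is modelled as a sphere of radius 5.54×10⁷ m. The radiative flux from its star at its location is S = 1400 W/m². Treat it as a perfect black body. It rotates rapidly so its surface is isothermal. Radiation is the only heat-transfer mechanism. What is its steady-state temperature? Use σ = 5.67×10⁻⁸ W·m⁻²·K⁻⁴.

T ≈ 280 K

At equilibrium, absorbed power = emitted power.
Absorbing cross-section = πr² = 9.642×10¹⁵ m²; emitting surface = 4πr² = 3.857×10¹⁶ m² (ratio 4).
S·A_cross = εσ·A_surf·T⁴  ⇒  T⁴ = S/(4σ).
T⁴ = 1.00·1400/(4·5.67×10⁻⁸) = 6.173×10⁹ K⁴.
T = (6.173×10⁹)^(1/4).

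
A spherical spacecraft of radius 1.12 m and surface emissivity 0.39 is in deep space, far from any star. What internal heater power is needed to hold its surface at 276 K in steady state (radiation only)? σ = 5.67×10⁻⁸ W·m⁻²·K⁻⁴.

P ≈ 2020 W

P = εσ·4πr²·T⁴.
4πr² = 15.76 m²; T⁴ = 5.803×10⁹ K⁴.
P = 0.39·5.67×10⁻⁸·15.76·5.803×10⁹.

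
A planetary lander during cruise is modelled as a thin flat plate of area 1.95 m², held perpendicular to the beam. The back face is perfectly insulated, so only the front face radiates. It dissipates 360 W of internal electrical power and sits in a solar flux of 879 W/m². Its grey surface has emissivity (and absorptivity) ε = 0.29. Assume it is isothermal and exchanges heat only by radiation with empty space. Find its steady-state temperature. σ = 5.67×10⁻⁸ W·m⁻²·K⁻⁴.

At steady state, absorbed solar power + internal power = radiated power.
Absorbed: α·S·A_cross = 0.29·879·1.950 = 497.1 W (cross-section A).
Total input = 497.1 + 360 = 857.1 W.
Radiated: εσ·A_surf·T⁴ with A_surf = A = 1.950 m².
T⁴ = 857.1/(0.29·5.67×10⁻⁸·1.950) = 2.673×10¹⁰ K⁴.

T ≈ 404 K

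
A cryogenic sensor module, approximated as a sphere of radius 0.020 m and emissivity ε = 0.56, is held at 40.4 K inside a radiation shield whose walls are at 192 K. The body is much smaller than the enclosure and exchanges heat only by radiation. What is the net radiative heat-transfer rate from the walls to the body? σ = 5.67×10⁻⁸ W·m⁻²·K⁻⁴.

P_net ≈ 0.216 W

For a small grey body in a large enclosure: P_net = εσA(T_body⁴ − T_wall⁴).
A = 4πr² = 0.005027 m²; T_body⁴ − T_wall⁴ = 2.664×10⁶ − 1.359×10⁹ = -1.356×10⁹ K⁴.
|P_net| = 0.56·5.67×10⁻⁸·0.005027·1.356×10⁹.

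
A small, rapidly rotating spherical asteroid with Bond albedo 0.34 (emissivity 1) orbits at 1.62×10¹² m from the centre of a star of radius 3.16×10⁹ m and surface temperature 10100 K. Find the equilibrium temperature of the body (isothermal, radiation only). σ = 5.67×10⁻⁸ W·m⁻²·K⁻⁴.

The star's surface emits σT_*⁴; at distance d the flux is S = σT_*⁴(R_*/d)².
S = 5.67×10⁻⁸·(10100)⁴·(3.16×10⁹/1.62×10¹²)² = 2245 W/m².
For an isothermal sphere T⁴ = (1−a)S/(4σ) = 6.533×10⁹ K⁴.

T ≈ 284 K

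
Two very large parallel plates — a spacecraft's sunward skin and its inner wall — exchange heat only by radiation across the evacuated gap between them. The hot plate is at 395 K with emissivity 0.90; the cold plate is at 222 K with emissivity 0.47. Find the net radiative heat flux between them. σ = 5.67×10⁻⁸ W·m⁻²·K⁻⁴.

For two infinite grey parallel plates, q = σ(T₁⁴ − T₂⁴)/(1/ε₁ + 1/ε₂ − 1).
T₁⁴ − T₂⁴ = 2.434×10¹⁰ − 2.429×10⁹ = 2.191×10¹⁰ K⁴.
1/ε₁ + 1/ε₂ − 1 = 1.111 + 2.128 − 1 = 2.239.
q = 5.67×10⁻⁸ × 2.191×10¹⁰ / 2.239.

q ≈ 555 W/m²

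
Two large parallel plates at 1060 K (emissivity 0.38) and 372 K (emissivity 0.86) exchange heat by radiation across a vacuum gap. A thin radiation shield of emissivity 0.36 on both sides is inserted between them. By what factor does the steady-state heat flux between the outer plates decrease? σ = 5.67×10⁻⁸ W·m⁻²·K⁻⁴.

Without shield: q₀ = σΔ(T⁴)/(1/ε₁+1/ε₂−1) with denominator 2.794.
With shield the two gaps are in series; the resistances add: (1/ε₁+1/ε_s−1)+(1/ε_s+1/ε₂−1) = 4.409+2.941 = 7.350.
Heat-flux ratio q₀/q = 7.350/2.794.

factor ≈ 2.63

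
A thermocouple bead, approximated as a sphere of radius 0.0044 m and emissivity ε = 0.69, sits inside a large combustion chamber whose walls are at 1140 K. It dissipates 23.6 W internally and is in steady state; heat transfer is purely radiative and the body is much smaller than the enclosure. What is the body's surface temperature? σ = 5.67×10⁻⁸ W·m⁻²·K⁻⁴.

For a small grey body in a large enclosure, net radiated power = εσA(T⁴ − T_w⁴).
Steady state: P = εσA(T⁴ − T_w⁴) with A = 4πr² = 2.433×10⁻⁴ m².
T⁴ = P/(εσA) + T_w⁴ = 23.6/(0.69·5.67×10⁻⁸·2.433×10⁻⁴) + (1140)⁴
    = 2.480×10¹² + 1.689×10¹² = 4.168×10¹² K⁴.

T ≈ 1430 K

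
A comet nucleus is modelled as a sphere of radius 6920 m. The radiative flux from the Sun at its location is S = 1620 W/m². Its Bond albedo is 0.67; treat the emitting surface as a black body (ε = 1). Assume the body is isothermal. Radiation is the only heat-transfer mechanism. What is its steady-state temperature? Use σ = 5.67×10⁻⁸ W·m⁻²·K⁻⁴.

T ≈ 220 K

At equilibrium, absorbed power = emitted power.
Absorbing cross-section = πr² = 1.504×10⁸ m²; emitting surface = 4πr² = 6.018×10⁸ m² (ratio 4).
(1−a)S·A_cross = εσ·A_surf·T⁴  ⇒  T⁴ = (1−a)S/(4σ).
T⁴ = 0.330·1620/(4·5.67×10⁻⁸) = 2.357×10⁹ K⁴.
T = (2.357×10⁹)^(1/4).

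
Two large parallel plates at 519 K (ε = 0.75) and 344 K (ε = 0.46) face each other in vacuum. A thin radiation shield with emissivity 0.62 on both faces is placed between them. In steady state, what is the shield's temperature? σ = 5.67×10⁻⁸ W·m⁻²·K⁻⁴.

T_s ≈ 469 K

In steady state the net flux on the hot side equals that on the cold side.
σ(T₁⁴−T_s⁴)/D₁ = σ(T_s⁴−T₂⁴)/D₂, with D₁ = 1/ε₁+1/ε_s−1 = 1.946, D₂ = 1/ε_s+1/ε₂−1 = 2.787.
Solve for T_s⁴: T_s⁴ = (D₂·T₁⁴ + D₁·T₂⁴)/(D₁+D₂) = 4.848×10¹⁰ K⁴.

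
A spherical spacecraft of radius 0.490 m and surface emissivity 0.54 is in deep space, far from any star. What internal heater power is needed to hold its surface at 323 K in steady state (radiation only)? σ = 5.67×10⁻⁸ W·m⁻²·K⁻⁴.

P = εσ·4πr²·T⁴.
4πr² = 3.017 m²; T⁴ = 1.088×10¹⁰ K⁴.
P = 0.54·5.67×10⁻⁸·3.017·1.088×10¹⁰.

P ≈ 1010 W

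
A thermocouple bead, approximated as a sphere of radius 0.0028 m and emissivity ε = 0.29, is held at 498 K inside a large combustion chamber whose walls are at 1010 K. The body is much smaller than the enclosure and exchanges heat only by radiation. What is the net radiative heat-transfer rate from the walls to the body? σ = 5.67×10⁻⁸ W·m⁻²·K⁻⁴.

P_net ≈ 1.59 W

For a small grey body in a large enclosure: P_net = εσA(T_body⁴ − T_wall⁴).
A = 4πr² = 9.852×10⁻⁵ m²; T_body⁴ − T_wall⁴ = 6.151×10¹⁰ − 1.041×10¹² = -9.791×10¹¹ K⁴.
|P_net| = 0.29·5.67×10⁻⁸·9.852×10⁻⁵·9.791×10¹¹.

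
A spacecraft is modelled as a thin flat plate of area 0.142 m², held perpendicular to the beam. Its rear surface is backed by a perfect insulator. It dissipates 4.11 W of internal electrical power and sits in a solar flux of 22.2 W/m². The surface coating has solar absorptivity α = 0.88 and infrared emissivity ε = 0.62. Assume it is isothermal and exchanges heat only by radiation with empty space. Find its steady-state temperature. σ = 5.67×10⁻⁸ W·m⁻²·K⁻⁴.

At steady state, absorbed solar power + internal power = radiated power.
Absorbed: α·S·A_cross = 0.88·22.2·0.1420 = 2.774 W (cross-section A).
Total input = 2.774 + 4.11 = 6.884 W.
Radiated: εσ·A_surf·T⁴ with A_surf = A = 0.1420 m².
T⁴ = 6.884/(0.62·5.67×10⁻⁸·0.1420) = 1.379×10⁹ K⁴.

T ≈ 193 K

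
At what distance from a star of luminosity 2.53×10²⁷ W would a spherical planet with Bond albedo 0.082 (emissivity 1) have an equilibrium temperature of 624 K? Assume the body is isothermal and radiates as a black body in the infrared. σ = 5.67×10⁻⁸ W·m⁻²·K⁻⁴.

d ≈ 7.33×10¹⁰ m

For an isothermal black-emitting sphere, (1−a)S·πr² = σ·4πr²·T⁴ ⇒ S = 4σT⁴/(1−a).
S = 4·5.67×10⁻⁸·(624)⁴/0.918 = 37460 W/m².
Flux falls as S = L/(4πd²), so d = √(L/(4πS)) = √(2.53×10²⁷/(4π·37460)).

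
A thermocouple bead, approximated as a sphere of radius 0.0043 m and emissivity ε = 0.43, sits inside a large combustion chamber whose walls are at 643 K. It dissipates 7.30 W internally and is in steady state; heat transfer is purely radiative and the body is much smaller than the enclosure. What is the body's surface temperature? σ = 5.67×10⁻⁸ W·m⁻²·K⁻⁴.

For a small grey body in a large enclosure, net radiated power = εσA(T⁴ − T_w⁴).
Steady state: P = εσA(T⁴ − T_w⁴) with A = 4πr² = 2.324×10⁻⁴ m².
T⁴ = P/(εσA) + T_w⁴ = 7.30/(0.43·5.67×10⁻⁸·2.324×10⁻⁴) + (643)⁴
    = 1.289×10¹² + 1.709×10¹¹ = 1.460×10¹² K⁴.

T ≈ 1100 K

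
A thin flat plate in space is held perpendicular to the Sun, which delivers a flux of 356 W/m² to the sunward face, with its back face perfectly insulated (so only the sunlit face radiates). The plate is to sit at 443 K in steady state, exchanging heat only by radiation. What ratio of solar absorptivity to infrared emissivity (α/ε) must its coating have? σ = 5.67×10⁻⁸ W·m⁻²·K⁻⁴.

Balance: αS·A = εσ·1A·T⁴ ⇒ α/ε = σT⁴/S.
α/ε = 5.67×10⁻⁸·(443)⁴/356 = 5.67×10⁻⁸·3.851×10¹⁰/356.

α/ε ≈ 6.13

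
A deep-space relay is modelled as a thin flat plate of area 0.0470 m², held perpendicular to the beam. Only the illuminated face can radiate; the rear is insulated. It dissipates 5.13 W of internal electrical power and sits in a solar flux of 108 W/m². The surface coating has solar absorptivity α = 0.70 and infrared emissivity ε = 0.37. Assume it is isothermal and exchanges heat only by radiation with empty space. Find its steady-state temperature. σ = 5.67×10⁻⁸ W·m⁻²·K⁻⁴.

At steady state, absorbed solar power + internal power = radiated power.
Absorbed: α·S·A_cross = 0.70·108·0.04700 = 3.553 W (cross-section A).
Total input = 3.553 + 5.13 = 8.683 W.
Radiated: εσ·A_surf·T⁴ with A_surf = A = 0.04700 m².
T⁴ = 8.683/(0.37·5.67×10⁻⁸·0.04700) = 8.806×10⁹ K⁴.

T ≈ 306 K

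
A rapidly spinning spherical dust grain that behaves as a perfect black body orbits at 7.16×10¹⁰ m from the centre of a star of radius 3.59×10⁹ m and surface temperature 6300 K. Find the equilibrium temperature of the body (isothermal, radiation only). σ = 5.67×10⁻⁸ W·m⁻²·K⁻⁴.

T ≈ 998 K

The star's surface emits σT_*⁴; at distance d the flux is S = σT_*⁴(R_*/d)².
S = 5.67×10⁻⁸·(6300)⁴·(3.59×10⁹/7.16×10¹⁰)² = 2.245×10⁵ W/m².
For an isothermal sphere T⁴ = (1−a)S/(4σ) = 9.901×10¹¹ K⁴.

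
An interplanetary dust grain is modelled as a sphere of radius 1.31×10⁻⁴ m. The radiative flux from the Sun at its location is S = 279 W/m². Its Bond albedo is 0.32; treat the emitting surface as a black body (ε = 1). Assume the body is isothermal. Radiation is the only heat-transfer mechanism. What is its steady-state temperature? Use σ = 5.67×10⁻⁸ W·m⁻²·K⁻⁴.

At equilibrium, absorbed power = emitted power.
Absorbing cross-section = πr² = 5.391×10⁻⁸ m²; emitting surface = 4πr² = 2.157×10⁻⁷ m² (ratio 4).
(1−a)S·A_cross = εσ·A_surf·T⁴  ⇒  T⁴ = (1−a)S/(4σ).
T⁴ = 0.680·279/(4·5.67×10⁻⁸) = 8.365×10⁸ K⁴.
T = (8.365×10⁸)^(1/4).

T ≈ 170 K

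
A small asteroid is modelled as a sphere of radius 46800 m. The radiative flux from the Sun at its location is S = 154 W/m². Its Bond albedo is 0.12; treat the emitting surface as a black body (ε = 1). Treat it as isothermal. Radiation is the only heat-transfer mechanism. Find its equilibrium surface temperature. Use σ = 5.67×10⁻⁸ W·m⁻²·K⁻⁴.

T ≈ 156 K

At equilibrium, absorbed power = emitted power.
Absorbing cross-section = πr² = 6.881×10⁹ m²; emitting surface = 4πr² = 2.752×10¹⁰ m² (ratio 4).
(1−a)S·A_cross = εσ·A_surf·T⁴  ⇒  T⁴ = (1−a)S/(4σ).
T⁴ = 0.880·154/(4·5.67×10⁻⁸) = 5.975×10⁸ K⁴.
T = (5.975×10⁸)^(1/4).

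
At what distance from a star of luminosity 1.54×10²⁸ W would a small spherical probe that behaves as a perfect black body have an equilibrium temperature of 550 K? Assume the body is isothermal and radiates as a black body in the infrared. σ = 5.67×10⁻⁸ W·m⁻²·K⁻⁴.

d ≈ 2.43×10¹¹ m

For an isothermal black-emitting sphere, (1−a)S·πr² = σ·4πr²·T⁴ ⇒ S = 4σT⁴/(1−a).
S = 4·5.67×10⁻⁸·(550)⁴/1.00 = 20750 W/m².
Flux falls as S = L/(4πd²), so d = √(L/(4πS)) = √(1.54×10²⁸/(4π·20750)).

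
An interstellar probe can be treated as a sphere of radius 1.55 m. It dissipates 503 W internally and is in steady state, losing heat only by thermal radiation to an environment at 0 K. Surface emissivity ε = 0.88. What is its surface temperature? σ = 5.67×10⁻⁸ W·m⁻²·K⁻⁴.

T ≈ 135 K

Steady state: internal power = radiated power, P = εσA T⁴.
Radiating area A = 4πr² = 30.19 m².
T⁴ = P/(εσA) = 503/(0.88·5.67×10⁻⁸·30.19) = 3.339×10⁸ K⁴.
T = (3.339×10⁸)^(1/4).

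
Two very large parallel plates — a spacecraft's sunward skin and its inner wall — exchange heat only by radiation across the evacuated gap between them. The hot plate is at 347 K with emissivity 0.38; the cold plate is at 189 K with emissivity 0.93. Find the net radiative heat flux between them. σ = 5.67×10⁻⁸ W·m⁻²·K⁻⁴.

For two infinite grey parallel plates, q = σ(T₁⁴ − T₂⁴)/(1/ε₁ + 1/ε₂ − 1).
T₁⁴ − T₂⁴ = 1.450×10¹⁰ − 1.276×10⁹ = 1.322×10¹⁰ K⁴.
1/ε₁ + 1/ε₂ − 1 = 2.632 + 1.075 − 1 = 2.707.
q = 5.67×10⁻⁸ × 1.322×10¹⁰ / 2.707.

q ≈ 277 W/m²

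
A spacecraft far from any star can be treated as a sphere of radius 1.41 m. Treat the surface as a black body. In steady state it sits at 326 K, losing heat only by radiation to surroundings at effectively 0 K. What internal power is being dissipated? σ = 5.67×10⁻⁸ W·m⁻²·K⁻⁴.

P ≈ 16000 W

Steady state: P = εσA T⁴.
A = 4πr² = 24.98 m²; T⁴ = (326)⁴ = 1.129×10¹⁰ K⁴.
P = 1.0 × 5.67×10⁻⁸ × 24.98 × 1.129×10¹⁰.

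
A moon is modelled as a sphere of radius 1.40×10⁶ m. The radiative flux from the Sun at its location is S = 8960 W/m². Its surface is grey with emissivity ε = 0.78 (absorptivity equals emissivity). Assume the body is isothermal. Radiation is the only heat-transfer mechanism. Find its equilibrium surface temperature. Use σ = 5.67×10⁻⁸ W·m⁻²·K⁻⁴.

At equilibrium, absorbed power = emitted power.
Absorbing cross-section = πr² = 6.158×10¹² m²; emitting surface = 4πr² = 2.463×10¹³ m² (ratio 4).
εS·A_cross = εσ·A_surf·T⁴  ⇒  T⁴ = S/(4σ)   (ε cancels).
T⁴ = 8960/(4·5.67×10⁻⁸) = 3.951×10¹⁰ K⁴.
T = (3.951×10¹⁰)^(1/4).

T ≈ 446 K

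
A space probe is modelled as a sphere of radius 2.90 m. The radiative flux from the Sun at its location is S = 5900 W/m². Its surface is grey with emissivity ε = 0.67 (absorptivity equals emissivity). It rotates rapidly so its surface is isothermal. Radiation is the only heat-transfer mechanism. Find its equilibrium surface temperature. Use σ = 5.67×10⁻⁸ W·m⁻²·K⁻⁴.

At equilibrium, absorbed power = emitted power.
Absorbing cross-section = πr² = 26.42 m²; emitting surface = 4πr² = 105.7 m² (ratio 4).
εS·A_cross = εσ·A_surf·T⁴  ⇒  T⁴ = S/(4σ)   (ε cancels).
T⁴ = 5900/(4·5.67×10⁻⁸) = 2.601×10¹⁰ K⁴.
T = (2.601×10¹⁰)^(1/4).

T ≈ 402 K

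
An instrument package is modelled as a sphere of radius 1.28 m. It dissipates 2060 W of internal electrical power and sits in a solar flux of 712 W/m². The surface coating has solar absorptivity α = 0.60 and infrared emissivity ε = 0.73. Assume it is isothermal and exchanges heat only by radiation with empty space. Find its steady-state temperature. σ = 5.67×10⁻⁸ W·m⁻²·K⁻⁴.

At steady state, absorbed solar power + internal power = radiated power.
Absorbed: α·S·A_cross = 0.60·712·5.147 = 2199 W (cross-section πr²).
Total input = 2199 + 2060 = 4259 W.
Radiated: εσ·A_surf·T⁴ with A_surf = 4πr² = 20.59 m².
T⁴ = 4259/(0.73·5.67×10⁻⁸·20.59) = 4.998×10⁹ K⁴.

T ≈ 266 K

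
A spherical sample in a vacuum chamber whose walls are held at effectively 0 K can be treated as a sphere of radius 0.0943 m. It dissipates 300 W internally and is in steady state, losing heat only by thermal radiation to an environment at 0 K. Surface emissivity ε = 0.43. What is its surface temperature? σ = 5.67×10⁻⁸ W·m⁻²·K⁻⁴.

T ≈ 576 K

Steady state: internal power = radiated power, P = εσA T⁴.
Radiating area A = 4πr² = 0.1117 m².
T⁴ = P/(εσA) = 300/(0.43·5.67×10⁻⁸·0.1117) = 1.101×10¹¹ K⁴.
T = (1.101×10¹¹)^(1/4).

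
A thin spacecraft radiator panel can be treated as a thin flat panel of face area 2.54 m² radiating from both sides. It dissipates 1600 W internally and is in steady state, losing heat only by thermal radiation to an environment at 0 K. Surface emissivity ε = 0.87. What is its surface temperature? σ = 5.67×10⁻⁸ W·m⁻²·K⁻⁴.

Steady state: internal power = radiated power, P = εσA T⁴.
Radiating area A = 2·2.54 = 5.080 m².
T⁴ = P/(εσA) = 1600/(0.87·5.67×10⁻⁸·5.080) = 6.385×10⁹ K⁴.
T = (6.385×10⁹)^(1/4).

T ≈ 283 K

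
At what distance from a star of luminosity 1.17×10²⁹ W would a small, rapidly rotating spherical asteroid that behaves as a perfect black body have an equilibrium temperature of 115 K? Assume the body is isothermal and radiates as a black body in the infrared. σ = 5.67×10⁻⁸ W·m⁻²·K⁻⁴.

d ≈ 1.53×10¹³ m

For an isothermal black-emitting sphere, (1−a)S·πr² = σ·4πr²·T⁴ ⇒ S = 4σT⁴/(1−a).
S = 4·5.67×10⁻⁸·(115)⁴/1.00 = 39.67 W/m².
Flux falls as S = L/(4πd²), so d = √(L/(4πS)) = √(1.17×10²⁹/(4π·39.67)).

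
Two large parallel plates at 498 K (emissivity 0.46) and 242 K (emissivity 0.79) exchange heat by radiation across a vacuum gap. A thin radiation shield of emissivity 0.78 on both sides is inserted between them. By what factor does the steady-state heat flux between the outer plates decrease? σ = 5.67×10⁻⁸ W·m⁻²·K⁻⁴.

factor ≈ 1.64

Without shield: q₀ = σΔ(T⁴)/(1/ε₁+1/ε₂−1) with denominator 2.440.
With shield the two gaps are in series; the resistances add: (1/ε₁+1/ε_s−1)+(1/ε_s+1/ε₂−1) = 2.456+1.548 = 4.004.
Heat-flux ratio q₀/q = 4.004/2.440.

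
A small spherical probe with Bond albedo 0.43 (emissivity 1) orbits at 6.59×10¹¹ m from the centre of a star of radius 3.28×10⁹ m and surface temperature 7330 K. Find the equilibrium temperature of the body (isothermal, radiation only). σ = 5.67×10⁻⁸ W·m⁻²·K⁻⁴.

The star's surface emits σT_*⁴; at distance d the flux is S = σT_*⁴(R_*/d)².
S = 5.67×10⁻⁸·(7330)⁴·(3.28×10⁹/6.59×10¹¹)² = 4055 W/m².
For an isothermal sphere T⁴ = (1−a)S/(4σ) = 1.019×10¹⁰ K⁴.

T ≈ 318 K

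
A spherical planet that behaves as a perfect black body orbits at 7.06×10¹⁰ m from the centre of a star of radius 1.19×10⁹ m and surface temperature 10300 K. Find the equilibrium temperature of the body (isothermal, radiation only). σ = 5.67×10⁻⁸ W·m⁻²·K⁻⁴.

T ≈ 946 K

The star's surface emits σT_*⁴; at distance d the flux is S = σT_*⁴(R_*/d)².
S = 5.67×10⁻⁸·(10300)⁴·(1.19×10⁹/7.06×10¹⁰)² = 1.813×10⁵ W/m².
For an isothermal sphere T⁴ = (1−a)S/(4σ) = 7.994×10¹¹ K⁴.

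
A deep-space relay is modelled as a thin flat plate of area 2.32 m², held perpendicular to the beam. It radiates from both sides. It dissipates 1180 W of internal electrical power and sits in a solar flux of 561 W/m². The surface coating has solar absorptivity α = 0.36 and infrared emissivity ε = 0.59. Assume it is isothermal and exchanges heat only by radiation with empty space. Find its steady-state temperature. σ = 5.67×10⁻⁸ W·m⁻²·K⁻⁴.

At steady state, absorbed solar power + internal power = radiated power.
Absorbed: α·S·A_cross = 0.36·561·2.320 = 468.5 W (cross-section A).
Total input = 468.5 + 1180 = 1649 W.
Radiated: εσ·A_surf·T⁴ with A_surf = 2A = 4.640 m².
T⁴ = 1649/(0.59·5.67×10⁻⁸·4.640) = 1.062×10¹⁰ K⁴.

T ≈ 321 K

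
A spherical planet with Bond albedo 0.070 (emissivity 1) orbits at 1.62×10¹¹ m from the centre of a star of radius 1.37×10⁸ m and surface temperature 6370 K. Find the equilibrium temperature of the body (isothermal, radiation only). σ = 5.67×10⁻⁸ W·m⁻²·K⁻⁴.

The star's surface emits σT_*⁴; at distance d the flux is S = σT_*⁴(R_*/d)².
S = 5.67×10⁻⁸·(6370)⁴·(1.37×10⁸/1.62×10¹¹)² = 66.77 W/m².
For an isothermal sphere T⁴ = (1−a)S/(4σ) = 2.738×10⁸ K⁴.

T ≈ 129 K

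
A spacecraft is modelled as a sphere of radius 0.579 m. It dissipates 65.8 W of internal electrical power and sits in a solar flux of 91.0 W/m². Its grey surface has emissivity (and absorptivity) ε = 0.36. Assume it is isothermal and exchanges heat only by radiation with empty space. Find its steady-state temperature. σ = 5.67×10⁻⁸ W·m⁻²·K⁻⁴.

T ≈ 185 K

At steady state, absorbed solar power + internal power = radiated power.
Absorbed: α·S·A_cross = 0.36·91.0·1.053 = 34.50 W (cross-section πr²).
Total input = 34.50 + 65.8 = 100.3 W.
Radiated: εσ·A_surf·T⁴ with A_surf = 4πr² = 4.213 m².
T⁴ = 100.3/(0.36·5.67×10⁻⁸·4.213) = 1.166×10⁹ K⁴.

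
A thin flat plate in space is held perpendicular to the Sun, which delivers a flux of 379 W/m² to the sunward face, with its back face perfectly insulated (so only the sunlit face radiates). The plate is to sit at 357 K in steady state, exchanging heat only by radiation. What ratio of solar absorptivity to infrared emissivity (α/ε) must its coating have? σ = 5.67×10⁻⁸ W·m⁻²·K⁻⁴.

α/ε ≈ 2.43

Balance: αS·A = εσ·1A·T⁴ ⇒ α/ε = σT⁴/S.
α/ε = 5.67×10⁻⁸·(357)⁴/379 = 5.67×10⁻⁸·1.624×10¹⁰/379.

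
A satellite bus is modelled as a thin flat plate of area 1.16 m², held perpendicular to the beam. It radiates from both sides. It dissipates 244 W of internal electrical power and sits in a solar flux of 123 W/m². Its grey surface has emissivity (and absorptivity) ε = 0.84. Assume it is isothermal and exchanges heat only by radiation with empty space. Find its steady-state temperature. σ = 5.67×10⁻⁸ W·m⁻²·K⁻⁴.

T ≈ 240 K

At steady state, absorbed solar power + internal power = radiated power.
Absorbed: α·S·A_cross = 0.84·123·1.160 = 119.9 W (cross-section A).
Total input = 119.9 + 244 = 363.9 W.
Radiated: εσ·A_surf·T⁴ with A_surf = 2A = 2.320 m².
T⁴ = 363.9/(0.84·5.67×10⁻⁸·2.320) = 3.293×10⁹ K⁴.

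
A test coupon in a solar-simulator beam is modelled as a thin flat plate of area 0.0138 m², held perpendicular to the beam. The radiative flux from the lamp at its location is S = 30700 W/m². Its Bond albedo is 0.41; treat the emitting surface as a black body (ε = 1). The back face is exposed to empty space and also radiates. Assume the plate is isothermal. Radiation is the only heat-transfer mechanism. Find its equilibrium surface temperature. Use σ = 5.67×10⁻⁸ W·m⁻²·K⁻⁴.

At equilibrium, absorbed power = emitted power.
Absorbing cross-section = A = 0.01380 m²; emitting surface = 2A = 0.02760 m² (ratio 2).
(1−a)S·A_cross = εσ·A_surf·T⁴  ⇒  T⁴ = (1−a)S/(2σ).
T⁴ = 0.590·30700/(2·5.67×10⁻⁸) = 1.597×10¹¹ K⁴.
T = (1.597×10¹¹)^(1/4).

T ≈ 632 K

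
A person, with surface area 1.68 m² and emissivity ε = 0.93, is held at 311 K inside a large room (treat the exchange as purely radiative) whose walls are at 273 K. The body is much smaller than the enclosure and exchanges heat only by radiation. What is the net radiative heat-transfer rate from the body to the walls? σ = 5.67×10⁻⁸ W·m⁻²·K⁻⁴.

P_net ≈ 337 W

For a small grey body in a large enclosure: P_net = εσA(T_body⁴ − T_wall⁴).
A = 1.68 m²; T_body⁴ − T_wall⁴ = 9.355×10⁹ − 5.555×10⁹ = 3.800×10⁹ K⁴.
|P_net| = 0.93·5.67×10⁻⁸·1.680·3.800×10⁹.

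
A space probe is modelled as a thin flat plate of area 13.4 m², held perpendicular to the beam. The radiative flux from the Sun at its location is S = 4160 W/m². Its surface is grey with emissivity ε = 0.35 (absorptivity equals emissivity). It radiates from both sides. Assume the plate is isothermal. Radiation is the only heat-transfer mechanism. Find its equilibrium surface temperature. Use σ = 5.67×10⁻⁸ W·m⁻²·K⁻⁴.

At equilibrium, absorbed power = emitted power.
Absorbing cross-section = A = 13.40 m²; emitting surface = 2A = 26.80 m² (ratio 2).
εS·A_cross = εσ·A_surf·T⁴  ⇒  T⁴ = S/(2σ)   (ε cancels).
T⁴ = 4160/(2·5.67×10⁻⁸) = 3.668×10¹⁰ K⁴.
T = (3.668×10¹⁰)^(1/4).

T ≈ 438 K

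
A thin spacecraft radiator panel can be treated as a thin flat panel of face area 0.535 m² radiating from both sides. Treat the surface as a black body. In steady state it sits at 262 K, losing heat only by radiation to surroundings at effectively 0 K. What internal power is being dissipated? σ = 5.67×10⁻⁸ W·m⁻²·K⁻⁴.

Steady state: P = εσA T⁴.
A = 2·0.535 = 1.070 m²; T⁴ = (262)⁴ = 4.712×10⁹ K⁴.
P = 1.0 × 5.67×10⁻⁸ × 1.070 × 4.712×10⁹.

P ≈ 286 W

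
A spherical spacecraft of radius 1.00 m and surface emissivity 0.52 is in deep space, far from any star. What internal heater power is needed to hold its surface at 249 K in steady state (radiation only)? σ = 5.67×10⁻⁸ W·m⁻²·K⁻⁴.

P ≈ 1420 W

P = εσ·4πr²·T⁴.
4πr² = 12.57 m²; T⁴ = 3.844×10⁹ K⁴.
P = 0.52·5.67×10⁻⁸·12.57·3.844×10⁹.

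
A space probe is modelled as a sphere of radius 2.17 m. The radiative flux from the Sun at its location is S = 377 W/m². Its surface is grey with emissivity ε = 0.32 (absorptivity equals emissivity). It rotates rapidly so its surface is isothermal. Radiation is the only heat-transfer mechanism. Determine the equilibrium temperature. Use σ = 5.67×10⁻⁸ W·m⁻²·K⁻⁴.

T ≈ 202 K

At equilibrium, absorbed power = emitted power.
Absorbing cross-section = πr² = 14.79 m²; emitting surface = 4πr² = 59.17 m² (ratio 4).
εS·A_cross = εσ·A_surf·T⁴  ⇒  T⁴ = S/(4σ)   (ε cancels).
T⁴ = 377/(4·5.67×10⁻⁸) = 1.662×10⁹ K⁴.
T = (1.662×10⁹)^(1/4).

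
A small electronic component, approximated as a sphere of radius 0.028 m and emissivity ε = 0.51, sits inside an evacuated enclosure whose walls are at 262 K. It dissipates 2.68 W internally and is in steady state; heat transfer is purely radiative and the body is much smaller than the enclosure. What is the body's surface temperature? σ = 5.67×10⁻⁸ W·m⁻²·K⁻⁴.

For a small grey body in a large enclosure, net radiated power = εσA(T⁴ − T_w⁴).
Steady state: P = εσA(T⁴ − T_w⁴) with A = 4πr² = 0.009852 m².
T⁴ = P/(εσA) + T_w⁴ = 2.68/(0.51·5.67×10⁻⁸·0.009852) + (262)⁴
    = 9.407×10⁹ + 4.712×10⁹ = 1.412×10¹⁰ K⁴.

T ≈ 345 K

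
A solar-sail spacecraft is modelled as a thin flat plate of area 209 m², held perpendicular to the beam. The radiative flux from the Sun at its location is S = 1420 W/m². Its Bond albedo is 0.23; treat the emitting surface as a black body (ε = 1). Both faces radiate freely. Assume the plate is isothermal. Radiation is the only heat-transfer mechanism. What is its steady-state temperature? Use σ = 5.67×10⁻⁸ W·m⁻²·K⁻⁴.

T ≈ 313 K

At equilibrium, absorbed power = emitted power.
Absorbing cross-section = A = 209.0 m²; emitting surface = 2A = 418.0 m² (ratio 2).
(1−a)S·A_cross = εσ·A_surf·T⁴  ⇒  T⁴ = (1−a)S/(2σ).
T⁴ = 0.770·1420/(2·5.67×10⁻⁸) = 9.642×10⁹ K⁴.
T = (9.642×10⁹)^(1/4).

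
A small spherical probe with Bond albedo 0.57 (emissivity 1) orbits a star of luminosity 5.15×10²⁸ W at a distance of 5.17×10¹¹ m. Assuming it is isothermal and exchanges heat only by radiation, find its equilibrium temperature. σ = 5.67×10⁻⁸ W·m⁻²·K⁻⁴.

First find the stellar flux at distance d: S = L/(4πd²) = 5.15×10²⁸/(4π·(5.17×10¹¹)²) = 15330 W/m².
For an isothermal sphere, absorbed (1−a)S·πr² = emitted σ·4πr²·T⁴, so T⁴ = (1−a)S/(4σ).
T⁴ = 0.430·15330/(4·5.67×10⁻⁸) = 2.907×10¹⁰ K⁴.

T ≈ 413 K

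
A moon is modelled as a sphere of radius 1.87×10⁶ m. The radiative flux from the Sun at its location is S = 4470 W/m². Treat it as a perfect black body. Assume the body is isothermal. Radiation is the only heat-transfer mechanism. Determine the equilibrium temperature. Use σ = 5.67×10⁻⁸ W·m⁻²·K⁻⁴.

T ≈ 375 K

At equilibrium, absorbed power = emitted power.
Absorbing cross-section = πr² = 1.099×10¹³ m²; emitting surface = 4πr² = 4.394×10¹³ m² (ratio 4).
S·A_cross = εσ·A_surf·T⁴  ⇒  T⁴ = S/(4σ).
T⁴ = 1.00·4470/(4·5.67×10⁻⁸) = 1.971×10¹⁰ K⁴.
T = (1.971×10¹⁰)^(1/4).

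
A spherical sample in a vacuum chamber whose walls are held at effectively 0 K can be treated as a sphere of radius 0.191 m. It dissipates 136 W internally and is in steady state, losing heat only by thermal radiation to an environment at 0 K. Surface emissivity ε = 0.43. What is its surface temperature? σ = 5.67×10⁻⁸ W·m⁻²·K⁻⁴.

Steady state: internal power = radiated power, P = εσA T⁴.
Radiating area A = 4πr² = 0.4584 m².
T⁴ = P/(εσA) = 136/(0.43·5.67×10⁻⁸·0.4584) = 1.217×10¹⁰ K⁴.
T = (1.217×10¹⁰)^(1/4).

T ≈ 332 K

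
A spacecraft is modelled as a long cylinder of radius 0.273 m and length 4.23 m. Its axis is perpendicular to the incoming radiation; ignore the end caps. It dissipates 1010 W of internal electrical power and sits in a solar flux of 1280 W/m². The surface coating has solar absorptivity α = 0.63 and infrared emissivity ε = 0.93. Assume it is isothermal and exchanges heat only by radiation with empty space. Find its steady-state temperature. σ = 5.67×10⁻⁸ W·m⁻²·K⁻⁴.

At steady state, absorbed solar power + internal power = radiated power.
Absorbed: α·S·A_cross = 0.63·1280·2.310 = 1862 W (cross-section 2rL).
Total input = 1862 + 1010 = 2872 W.
Radiated: εσ·A_surf·T⁴ with A_surf = 2πrL = 7.256 m².
T⁴ = 2872/(0.93·5.67×10⁻⁸·7.256) = 7.508×10⁹ K⁴.

T ≈ 294 K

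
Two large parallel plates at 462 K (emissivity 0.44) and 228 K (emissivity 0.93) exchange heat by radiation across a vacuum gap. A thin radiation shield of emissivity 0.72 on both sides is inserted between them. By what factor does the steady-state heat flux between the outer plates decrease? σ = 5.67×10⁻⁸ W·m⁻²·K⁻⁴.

factor ≈ 1.76

Without shield: q₀ = σΔ(T⁴)/(1/ε₁+1/ε₂−1) with denominator 2.348.
With shield the two gaps are in series; the resistances add: (1/ε₁+1/ε_s−1)+(1/ε_s+1/ε₂−1) = 2.662+1.464 = 4.126.
Heat-flux ratio q₀/q = 4.126/2.348.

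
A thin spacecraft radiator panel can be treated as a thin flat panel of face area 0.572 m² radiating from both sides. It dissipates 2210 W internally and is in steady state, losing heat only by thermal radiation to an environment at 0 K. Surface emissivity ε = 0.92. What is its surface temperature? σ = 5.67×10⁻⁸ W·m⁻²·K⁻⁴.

T ≈ 439 K

Steady state: internal power = radiated power, P = εσA T⁴.
Radiating area A = 2·0.572 = 1.144 m².
T⁴ = P/(εσA) = 2210/(0.92·5.67×10⁻⁸·1.144) = 3.703×10¹⁰ K⁴.
T = (3.703×10¹⁰)^(1/4).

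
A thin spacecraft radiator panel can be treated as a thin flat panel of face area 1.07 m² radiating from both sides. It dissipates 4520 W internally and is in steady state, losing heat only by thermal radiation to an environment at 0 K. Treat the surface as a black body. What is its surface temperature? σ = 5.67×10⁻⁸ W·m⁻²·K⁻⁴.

T ≈ 439 K

Steady state: internal power = radiated power, P = εσA T⁴.
Radiating area A = 2·1.07 = 2.140 m².
T⁴ = P/(εσA) = 4520/(1.0·5.67×10⁻⁸·2.140) = 3.725×10¹⁰ K⁴.
T = (3.725×10¹⁰)^(1/4).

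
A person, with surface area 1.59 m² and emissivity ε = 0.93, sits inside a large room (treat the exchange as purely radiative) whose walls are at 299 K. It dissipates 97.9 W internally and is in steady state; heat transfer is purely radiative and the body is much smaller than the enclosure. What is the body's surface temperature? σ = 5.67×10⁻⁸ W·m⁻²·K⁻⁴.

For a small grey body in a large enclosure, net radiated power = εσA(T⁴ − T_w⁴).
Steady state: P = εσA(T⁴ − T_w⁴) with A = 1.59 m².
T⁴ = P/(εσA) + T_w⁴ = 97.9/(0.93·5.67×10⁻⁸·1.590) + (299)⁴
    = 1.168×10⁹ + 7.993×10⁹ = 9.160×10⁹ K⁴.

T ≈ 309 K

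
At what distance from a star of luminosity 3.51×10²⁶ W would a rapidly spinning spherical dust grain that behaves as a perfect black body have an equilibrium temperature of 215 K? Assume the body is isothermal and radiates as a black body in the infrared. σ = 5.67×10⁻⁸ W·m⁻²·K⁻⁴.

d ≈ 2.40×10¹¹ m

For an isothermal black-emitting sphere, (1−a)S·πr² = σ·4πr²·T⁴ ⇒ S = 4σT⁴/(1−a).
S = 4·5.67×10⁻⁸·(215)⁴/1.00 = 484.6 W/m².
Flux falls as S = L/(4πd²), so d = √(L/(4πS)) = √(3.51×10²⁶/(4π·484.6)).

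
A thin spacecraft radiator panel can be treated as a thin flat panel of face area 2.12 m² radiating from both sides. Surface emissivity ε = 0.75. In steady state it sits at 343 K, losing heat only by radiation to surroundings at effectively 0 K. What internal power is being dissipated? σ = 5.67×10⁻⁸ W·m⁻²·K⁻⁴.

P ≈ 2500 W

Steady state: P = εσA T⁴.
A = 2·2.12 = 4.240 m²; T⁴ = (343)⁴ = 1.384×10¹⁰ K⁴.
P = 0.75 × 5.67×10⁻⁸ × 4.240 × 1.384×10¹⁰.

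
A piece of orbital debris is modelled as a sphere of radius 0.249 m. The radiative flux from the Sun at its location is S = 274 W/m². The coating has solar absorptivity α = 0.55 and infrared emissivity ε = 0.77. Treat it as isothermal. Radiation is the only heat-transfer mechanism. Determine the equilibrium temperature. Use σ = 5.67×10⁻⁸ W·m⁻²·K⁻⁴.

At equilibrium, absorbed power = emitted power.
Absorbing cross-section = πr² = 0.1948 m²; emitting surface = 4πr² = 0.7791 m² (ratio 4).
αS·A_cross = εσ·A_surf·T⁴  ⇒  T⁴ = αS/(ε·4σ).
T⁴ = 0.550·274/(0.77·4·5.67×10⁻⁸) = 8.629×10⁸ K⁴.
T = (8.629×10⁸)^(1/4).

T ≈ 171 K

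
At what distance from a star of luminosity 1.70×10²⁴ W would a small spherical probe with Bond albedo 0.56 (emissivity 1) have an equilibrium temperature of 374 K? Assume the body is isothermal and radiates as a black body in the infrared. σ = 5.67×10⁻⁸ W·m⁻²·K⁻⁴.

For an isothermal black-emitting sphere, (1−a)S·πr² = σ·4πr²·T⁴ ⇒ S = 4σT⁴/(1−a).
S = 4·5.67×10⁻⁸·(374)⁴/0.440 = 10090 W/m².
Flux falls as S = L/(4πd²), so d = √(L/(4πS)) = √(1.70×10²⁴/(4π·10090)).

d ≈ 3.66×10⁹ m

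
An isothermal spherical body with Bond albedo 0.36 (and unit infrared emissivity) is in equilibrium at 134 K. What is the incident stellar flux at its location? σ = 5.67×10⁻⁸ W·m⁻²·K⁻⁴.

S ≈ 114 W/m²

(1−a)S·πr² = σ·4πr²·T⁴ ⇒ S = 4σT⁴/(1−a).
S = 4·5.67×10⁻⁸·3.224×10⁸/0.640.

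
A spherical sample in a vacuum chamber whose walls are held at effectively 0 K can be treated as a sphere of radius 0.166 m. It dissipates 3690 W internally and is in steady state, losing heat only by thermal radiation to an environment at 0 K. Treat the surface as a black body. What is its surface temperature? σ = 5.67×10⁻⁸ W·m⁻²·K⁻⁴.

Steady state: internal power = radiated power, P = εσA T⁴.
Radiating area A = 4πr² = 0.3463 m².
T⁴ = P/(εσA) = 3690/(1.0·5.67×10⁻⁸·0.3463) = 1.879×10¹¹ K⁴.
T = (1.879×10¹¹)^(1/4).

T ≈ 658 K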